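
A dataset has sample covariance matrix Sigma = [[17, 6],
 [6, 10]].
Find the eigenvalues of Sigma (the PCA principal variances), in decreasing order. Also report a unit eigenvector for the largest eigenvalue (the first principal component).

Step 1 — characteristic polynomial of 2×2 Sigma:
  det(Sigma - λI) = λ² - trace · λ + det = 0.
  trace = 17 + 10 = 27, det = 17·10 - (6)² = 134.
Step 2 — discriminant:
  Δ = trace² - 4·det = 729 - 536 = 193.
Step 3 — eigenvalues:
  λ = (trace ± √Δ)/2 = (27 ± 13.8924)/2,
  λ_1 = 20.4462,  λ_2 = 6.5538.

Step 4 — unit eigenvector for λ_1: solve (Sigma - λ_1 I)v = 0. First row:
  (17 - 20.4462)·v_x + (6)·v_y = 0, i.e. (-3.4462)·v_x + (6)·v_y = 0,
  so v ∝ (b, λ_1 - a) = (6, 3.4462) = u.
  ||u|| = √((6)² + (3.4462)²) = √(47.8764) ≈ 6.9193,
  v_1 = u/||u|| ≈ (0.8671, 0.4981) (||v_1|| = 1).

λ_1 = 20.4462,  λ_2 = 6.5538;  v_1 ≈ (0.8671, 0.4981)


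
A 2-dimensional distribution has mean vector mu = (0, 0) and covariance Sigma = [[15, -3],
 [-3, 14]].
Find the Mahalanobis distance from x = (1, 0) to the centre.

Step 1 — centre the observation: (x - mu) = (1, 0).

Step 2 — invert Sigma. det(Sigma) = 15·14 - (-3)² = 201.
  Sigma^{-1} = (1/det) · [[d, -b], [-b, a]] = [[0.0697, 0.0149],
 [0.0149, 0.0746]].

Step 3 — form the quadratic (x - mu)^T · Sigma^{-1} · (x - mu):
  Sigma^{-1} · (x - mu) = (0.0697, 0.0149).
  (x - mu)^T · [Sigma^{-1} · (x - mu)] = (1)·(0.0697) + (0)·(0.0149) = 0.0697.

Step 4 — take square root: d = √(0.0697) ≈ 0.2639.

d(x, mu) = √(0.0697) ≈ 0.2639


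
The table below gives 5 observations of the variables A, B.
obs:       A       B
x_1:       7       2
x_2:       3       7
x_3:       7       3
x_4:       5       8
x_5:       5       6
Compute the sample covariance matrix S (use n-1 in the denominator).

Step 1 — column means:
  mean(A) = (7 + 3 + 7 + 5 + 5) / 5 = 27/5 = 5.4
  mean(B) = (2 + 7 + 3 + 8 + 6) / 5 = 26/5 = 5.2

Step 2 — sample covariance S[i,j] = (1/(n-1)) · Σ_k (x_{k,i} - mean_i) · (x_{k,j} - mean_j), with n-1 = 4.
  S[A,A] = ((1.6)·(1.6) + (-2.4)·(-2.4) + (1.6)·(1.6) + (-0.4)·(-0.4) + (-0.4)·(-0.4)) / 4 = 11.2/4 = 2.8
  S[A,B] = ((1.6)·(-3.2) + (-2.4)·(1.8) + (1.6)·(-2.2) + (-0.4)·(2.8) + (-0.4)·(0.8)) / 4 = -14.4/4 = -3.6
  S[B,B] = ((-3.2)·(-3.2) + (1.8)·(1.8) + (-2.2)·(-2.2) + (2.8)·(2.8) + (0.8)·(0.8)) / 4 = 26.8/4 = 6.7

S is symmetric (S[j,i] = S[i,j]). Assembling:

S = [[2.8, -3.6],
 [-3.6, 6.7]]


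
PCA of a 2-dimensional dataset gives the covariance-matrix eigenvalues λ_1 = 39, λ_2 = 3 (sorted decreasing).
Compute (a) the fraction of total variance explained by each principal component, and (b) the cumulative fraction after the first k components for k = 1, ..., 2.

Step 1 — total variance = trace(Sigma) = Σ λ_i = 39 + 3 = 42.

Step 2 — fraction explained by component i = λ_i / Σ λ:
  PC1: 39/42 = 0.9286
  PC2: 3/42 = 0.0714

Step 3 — cumulative fraction after k components = (λ_1 + ... + λ_k) / Σ λ:
  k = 1: 39/42 = 0.9286
  k = 2: (39 + 3)/42 = 42/42 = 1

Summary (fraction, with percent):

explained: PC1 0.9286 (92.86%), PC2 0.0714 (7.14%);  cumulative: 0.9286, 1


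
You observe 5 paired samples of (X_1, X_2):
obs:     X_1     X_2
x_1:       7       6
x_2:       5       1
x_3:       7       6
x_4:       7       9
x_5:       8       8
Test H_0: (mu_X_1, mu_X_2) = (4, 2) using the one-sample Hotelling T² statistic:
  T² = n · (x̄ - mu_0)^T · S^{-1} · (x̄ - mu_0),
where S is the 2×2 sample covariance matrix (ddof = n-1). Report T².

Step 1 — sample mean vector:
  mean(X_1) = (7 + 5 + 7 + 7 + 8) / 5 = 34/5 = 6.8
  mean(X_2) = (6 + 1 + 6 + 9 + 8) / 5 = 30/5 = 6
  x̄ = (6.8, 6),  deviation x̄ - mu_0 = (6.8, 6) - (4, 2) = (2.8, 4).

Step 2 — sample covariance matrix, S[i,j] = (1/(n-1)) · Σ_k (x_{k,i} - mean_i) · (x_{k,j} - mean_j), divisor n-1 = 4:
  S[X_1,X_1] = ((0.2)·(0.2) + (-1.8)·(-1.8) + (0.2)·(0.2) + (0.2)·(0.2) + (1.2)·(1.2)) / 4 = 4.8/4 = 1.2
  S[X_1,X_2] = ((0.2)·(0) + (-1.8)·(-5) + (0.2)·(0) + (0.2)·(3) + (1.2)·(2)) / 4 = 12/4 = 3
  S[X_2,X_2] = ((0)·(0) + (-5)·(-5) + (0)·(0) + (3)·(3) + (2)·(2)) / 4 = 38/4 = 9.5
  S = [[1.2, 3],
 [3, 9.5]].

Step 3 — invert S. det(S) = 1.2·9.5 - (3)² = 2.4.
  S^{-1} = (1/det) · [[d, -b], [-b, a]] = [[3.9583, -1.25],
 [-1.25, 0.5]].

Step 4 — quadratic form (x̄ - mu_0)^T · S^{-1} · (x̄ - mu_0):
  S^{-1} · (x̄ - mu_0) = (6.0833, -1.5),
  (x̄ - mu_0)^T · [...] = (2.8)·(6.0833) + (4)·(-1.5) = 11.0333.

Step 5 — scale by n: T² = 5 · 11.0333 = 55.1667.

T² ≈ 55.1667


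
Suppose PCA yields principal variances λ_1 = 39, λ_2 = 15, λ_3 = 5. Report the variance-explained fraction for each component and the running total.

Step 1 — total variance = trace(Sigma) = Σ λ_i = 39 + 15 + 5 = 59.

Step 2 — fraction explained by component i = λ_i / Σ λ:
  PC1: 39/59 = 0.661
  PC2: 15/59 = 0.2542
  PC3: 5/59 = 0.0847

Step 3 — cumulative fraction after k components = (λ_1 + ... + λ_k) / Σ λ:
  k = 1: 39/59 = 0.661
  k = 2: (39 + 15)/59 = 54/59 = 0.9153
  k = 3: (39 + 15 + 5)/59 = 59/59 = 1

Summary (fraction, with percent):

explained: PC1 0.661 (66.1%), PC2 0.2542 (25.42%), PC3 0.0847 (8.47%);  cumulative: 0.661, 0.9153, 1


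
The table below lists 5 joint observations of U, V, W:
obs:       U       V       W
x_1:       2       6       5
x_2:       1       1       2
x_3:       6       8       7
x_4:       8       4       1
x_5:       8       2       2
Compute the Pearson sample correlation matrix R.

Step 1 — column means:
  mean(U) = (2 + 1 + 6 + 8 + 8) / 5 = 25/5 = 5
  mean(V) = (6 + 1 + 8 + 4 + 2) / 5 = 21/5 = 4.2
  mean(W) = (5 + 2 + 7 + 1 + 2) / 5 = 17/5 = 3.4

Step 2 — sample variances and covariances s[i,j] = (1/(n-1)) · Σ_k (x_{k,i} - mean_i) · (x_{k,j} - mean_j), with n-1 = 4:
  s[U,U] = ((-3)·(-3) + (-4)·(-4) + (1)·(1) + (3)·(3) + (3)·(3)) / 4 = 44/4 = 11
  s[U,V] = ((-3)·(1.8) + (-4)·(-3.2) + (1)·(3.8) + (3)·(-0.2) + (3)·(-2.2)) / 4 = 4/4 = 1
  s[U,W] = ((-3)·(1.6) + (-4)·(-1.4) + (1)·(3.6) + (3)·(-2.4) + (3)·(-1.4)) / 4 = -7/4 = -1.75
  s[V,V] = ((1.8)·(1.8) + (-3.2)·(-3.2) + (3.8)·(3.8) + (-0.2)·(-0.2) + (-2.2)·(-2.2)) / 4 = 32.8/4 = 8.2
  s[V,W] = ((1.8)·(1.6) + (-3.2)·(-1.4) + (3.8)·(3.6) + (-0.2)·(-2.4) + (-2.2)·(-1.4)) / 4 = 24.6/4 = 6.15
  s[W,W] = ((1.6)·(1.6) + (-1.4)·(-1.4) + (3.6)·(3.6) + (-2.4)·(-2.4) + (-1.4)·(-1.4)) / 4 = 25.2/4 = 6.3
  Sample standard deviations s_i = √(s[i,i]):
  s(U) = √(11) = 3.3166
  s(V) = √(8.2) = 2.8636
  s(W) = √(6.3) = 2.51

Step 3 — r_{ij} = s_{ij} / (s_i · s_j):
  r[U,U] = 1 (diagonal).
  r[U,V] = 1 / (3.3166 · 2.8636) = 1 / 9.4974 = 0.1053
  r[U,W] = -1.75 / (3.3166 · 2.51) = -1.75 / 8.3247 = -0.2102
  r[V,V] = 1 (diagonal).
  r[V,W] = 6.15 / (2.8636 · 2.51) = 6.15 / 7.1875 = 0.8557
  r[W,W] = 1 (diagonal).

R is symmetric with unit diagonal. Assembling:

R = [[1, 0.1053, -0.2102],
 [0.1053, 1, 0.8557],
 [-0.2102, 0.8557, 1]]


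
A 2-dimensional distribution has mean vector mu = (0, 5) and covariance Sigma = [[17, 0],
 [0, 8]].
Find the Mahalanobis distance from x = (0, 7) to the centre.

Step 1 — centre the observation: (x - mu) = (0, 2).

Step 2 — invert Sigma. det(Sigma) = 17·8 - (0)² = 136.
  Sigma^{-1} = (1/det) · [[d, -b], [-b, a]] = [[0.0588, 0],
 [0, 0.125]].

Step 3 — form the quadratic (x - mu)^T · Sigma^{-1} · (x - mu):
  Sigma^{-1} · (x - mu) = (0, 0.25).
  (x - mu)^T · [Sigma^{-1} · (x - mu)] = (0)·(0) + (2)·(0.25) = 0.5.

Step 4 — take square root: d = √(0.5) ≈ 0.7071.

d(x, mu) = √(0.5) ≈ 0.7071


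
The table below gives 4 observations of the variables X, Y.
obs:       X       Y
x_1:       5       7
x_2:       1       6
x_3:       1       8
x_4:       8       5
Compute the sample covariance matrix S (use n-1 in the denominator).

Step 1 — column means:
  mean(X) = (5 + 1 + 1 + 8) / 4 = 15/4 = 3.75
  mean(Y) = (7 + 6 + 8 + 5) / 4 = 26/4 = 6.5

Step 2 — sample covariance S[i,j] = (1/(n-1)) · Σ_k (x_{k,i} - mean_i) · (x_{k,j} - mean_j), with n-1 = 3.
  S[X,X] = ((1.25)·(1.25) + (-2.75)·(-2.75) + (-2.75)·(-2.75) + (4.25)·(4.25)) / 3 = 34.75/3 = 11.5833
  S[X,Y] = ((1.25)·(0.5) + (-2.75)·(-0.5) + (-2.75)·(1.5) + (4.25)·(-1.5)) / 3 = -8.5/3 = -2.8333
  S[Y,Y] = ((0.5)·(0.5) + (-0.5)·(-0.5) + (1.5)·(1.5) + (-1.5)·(-1.5)) / 3 = 5/3 = 1.6667

S is symmetric (S[j,i] = S[i,j]). Assembling:

S = [[11.5833, -2.8333],
 [-2.8333, 1.6667]]


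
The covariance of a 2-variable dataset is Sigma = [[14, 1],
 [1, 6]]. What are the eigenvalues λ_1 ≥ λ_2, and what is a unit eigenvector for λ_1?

Step 1 — characteristic polynomial of 2×2 Sigma:
  det(Sigma - λI) = λ² - trace · λ + det = 0.
  trace = 14 + 6 = 20, det = 14·6 - (1)² = 83.
Step 2 — discriminant:
  Δ = trace² - 4·det = 400 - 332 = 68.
Step 3 — eigenvalues:
  λ = (trace ± √Δ)/2 = (20 ± 8.2462)/2,
  λ_1 = 14.1231,  λ_2 = 5.8769.

Step 4 — unit eigenvector for λ_1: solve (Sigma - λ_1 I)v = 0. First row:
  (14 - 14.1231)·v_x + (1)·v_y = 0, i.e. (-0.1231)·v_x + (1)·v_y = 0,
  so v ∝ (b, λ_1 - a) = (1, 0.1231) = u.
  ||u|| = √((1)² + (0.1231)²) = √(1.0152) ≈ 1.0075,
  v_1 = u/||u|| ≈ (0.9925, 0.1222) (||v_1|| = 1).

λ_1 = 14.1231,  λ_2 = 5.8769;  v_1 ≈ (0.9925, 0.1222)


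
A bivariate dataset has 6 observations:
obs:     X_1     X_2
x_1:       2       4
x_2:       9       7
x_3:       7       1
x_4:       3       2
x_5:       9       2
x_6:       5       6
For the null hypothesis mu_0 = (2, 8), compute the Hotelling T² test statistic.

Step 1 — sample mean vector:
  mean(X_1) = (2 + 9 + 7 + 3 + 9 + 5) / 6 = 35/6 = 5.8333
  mean(X_2) = (4 + 7 + 1 + 2 + 2 + 6) / 6 = 22/6 = 3.6667
  x̄ = (5.8333, 3.6667),  deviation x̄ - mu_0 = (5.8333, 3.6667) - (2, 8) = (3.8333, -4.3333).

Step 2 — sample covariance matrix, S[i,j] = (1/(n-1)) · Σ_k (x_{k,i} - mean_i) · (x_{k,j} - mean_j), divisor n-1 = 5:
  S[X_1,X_1] = ((-3.8333)·(-3.8333) + (3.1667)·(3.1667) + (1.1667)·(1.1667) + (-2.8333)·(-2.8333) + (3.1667)·(3.1667) + (-0.8333)·(-0.8333)) / 5 = 44.8333/5 = 8.9667
  S[X_1,X_2] = ((-3.8333)·(0.3333) + (3.1667)·(3.3333) + (1.1667)·(-2.6667) + (-2.8333)·(-1.6667) + (3.1667)·(-1.6667) + (-0.8333)·(2.3333)) / 5 = 3.6667/5 = 0.7333
  S[X_2,X_2] = ((0.3333)·(0.3333) + (3.3333)·(3.3333) + (-2.6667)·(-2.6667) + (-1.6667)·(-1.6667) + (-1.6667)·(-1.6667) + (2.3333)·(2.3333)) / 5 = 29.3333/5 = 5.8667
  S = [[8.9667, 0.7333],
 [0.7333, 5.8667]].

Step 3 — invert S. det(S) = 8.9667·5.8667 - (0.7333)² = 52.0667.
  S^{-1} = (1/det) · [[d, -b], [-b, a]] = [[0.1127, -0.0141],
 [-0.0141, 0.1722]].

Step 4 — quadratic form (x̄ - mu_0)^T · S^{-1} · (x̄ - mu_0):
  S^{-1} · (x̄ - mu_0) = (0.493, -0.8003),
  (x̄ - mu_0)^T · [...] = (3.8333)·(0.493) + (-4.3333)·(-0.8003) = 5.3574.

Step 5 — scale by n: T² = 6 · 5.3574 = 32.1447.

T² ≈ 32.1447


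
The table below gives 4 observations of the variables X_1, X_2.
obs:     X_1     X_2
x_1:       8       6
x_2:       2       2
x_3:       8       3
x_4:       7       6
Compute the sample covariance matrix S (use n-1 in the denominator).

Step 1 — column means:
  mean(X_1) = (8 + 2 + 8 + 7) / 4 = 25/4 = 6.25
  mean(X_2) = (6 + 2 + 3 + 6) / 4 = 17/4 = 4.25

Step 2 — sample covariance S[i,j] = (1/(n-1)) · Σ_k (x_{k,i} - mean_i) · (x_{k,j} - mean_j), with n-1 = 3.
  S[X_1,X_1] = ((1.75)·(1.75) + (-4.25)·(-4.25) + (1.75)·(1.75) + (0.75)·(0.75)) / 3 = 24.75/3 = 8.25
  S[X_1,X_2] = ((1.75)·(1.75) + (-4.25)·(-2.25) + (1.75)·(-1.25) + (0.75)·(1.75)) / 3 = 11.75/3 = 3.9167
  S[X_2,X_2] = ((1.75)·(1.75) + (-2.25)·(-2.25) + (-1.25)·(-1.25) + (1.75)·(1.75)) / 3 = 12.75/3 = 4.25

S is symmetric (S[j,i] = S[i,j]). Assembling:

S = [[8.25, 3.9167],
 [3.9167, 4.25]]


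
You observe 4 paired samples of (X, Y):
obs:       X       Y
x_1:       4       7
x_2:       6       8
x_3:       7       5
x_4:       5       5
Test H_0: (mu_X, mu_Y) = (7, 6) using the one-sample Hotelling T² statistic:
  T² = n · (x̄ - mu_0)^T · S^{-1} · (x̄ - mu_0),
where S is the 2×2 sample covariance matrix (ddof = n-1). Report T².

Step 1 — sample mean vector:
  mean(X) = (4 + 6 + 7 + 5) / 4 = 22/4 = 5.5
  mean(Y) = (7 + 8 + 5 + 5) / 4 = 25/4 = 6.25
  x̄ = (5.5, 6.25),  deviation x̄ - mu_0 = (5.5, 6.25) - (7, 6) = (-1.5, 0.25).

Step 2 — sample covariance matrix, S[i,j] = (1/(n-1)) · Σ_k (x_{k,i} - mean_i) · (x_{k,j} - mean_j), divisor n-1 = 3:
  S[X,X] = ((-1.5)·(-1.5) + (0.5)·(0.5) + (1.5)·(1.5) + (-0.5)·(-0.5)) / 3 = 5/3 = 1.6667
  S[X,Y] = ((-1.5)·(0.75) + (0.5)·(1.75) + (1.5)·(-1.25) + (-0.5)·(-1.25)) / 3 = -1.5/3 = -0.5
  S[Y,Y] = ((0.75)·(0.75) + (1.75)·(1.75) + (-1.25)·(-1.25) + (-1.25)·(-1.25)) / 3 = 6.75/3 = 2.25
  S = [[1.6667, -0.5],
 [-0.5, 2.25]].

Step 3 — invert S. det(S) = 1.6667·2.25 - (-0.5)² = 3.5.
  S^{-1} = (1/det) · [[d, -b], [-b, a]] = [[0.6429, 0.1429],
 [0.1429, 0.4762]].

Step 4 — quadratic form (x̄ - mu_0)^T · S^{-1} · (x̄ - mu_0):
  S^{-1} · (x̄ - mu_0) = (-0.9286, -0.0952),
  (x̄ - mu_0)^T · [...] = (-1.5)·(-0.9286) + (0.25)·(-0.0952) = 1.369.

Step 5 — scale by n: T² = 4 · 1.369 = 5.4762.

T² ≈ 5.4762


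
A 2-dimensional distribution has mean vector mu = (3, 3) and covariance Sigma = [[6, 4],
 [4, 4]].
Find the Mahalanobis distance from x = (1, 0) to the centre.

Step 1 — centre the observation: (x - mu) = (-2, -3).

Step 2 — invert Sigma. det(Sigma) = 6·4 - (4)² = 8.
  Sigma^{-1} = (1/det) · [[d, -b], [-b, a]] = [[0.5, -0.5],
 [-0.5, 0.75]].

Step 3 — form the quadratic (x - mu)^T · Sigma^{-1} · (x - mu):
  Sigma^{-1} · (x - mu) = (0.5, -1.25).
  (x - mu)^T · [Sigma^{-1} · (x - mu)] = (-2)·(0.5) + (-3)·(-1.25) = 2.75.

Step 4 — take square root: d = √(2.75) ≈ 1.6583.

d(x, mu) = √(2.75) ≈ 1.6583


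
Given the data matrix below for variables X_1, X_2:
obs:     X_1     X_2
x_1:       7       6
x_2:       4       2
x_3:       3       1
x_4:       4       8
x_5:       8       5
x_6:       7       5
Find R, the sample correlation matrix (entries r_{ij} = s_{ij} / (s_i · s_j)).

Step 1 — column means:
  mean(X_1) = (7 + 4 + 3 + 4 + 8 + 7) / 6 = 33/6 = 5.5
  mean(X_2) = (6 + 2 + 1 + 8 + 5 + 5) / 6 = 27/6 = 4.5

Step 2 — sample variances and covariances s[i,j] = (1/(n-1)) · Σ_k (x_{k,i} - mean_i) · (x_{k,j} - mean_j), with n-1 = 5:
  s[X_1,X_1] = ((1.5)·(1.5) + (-1.5)·(-1.5) + (-2.5)·(-2.5) + (-1.5)·(-1.5) + (2.5)·(2.5) + (1.5)·(1.5)) / 5 = 21.5/5 = 4.3
  s[X_1,X_2] = ((1.5)·(1.5) + (-1.5)·(-2.5) + (-2.5)·(-3.5) + (-1.5)·(3.5) + (2.5)·(0.5) + (1.5)·(0.5)) / 5 = 11.5/5 = 2.3
  s[X_2,X_2] = ((1.5)·(1.5) + (-2.5)·(-2.5) + (-3.5)·(-3.5) + (3.5)·(3.5) + (0.5)·(0.5) + (0.5)·(0.5)) / 5 = 33.5/5 = 6.7
  Sample standard deviations s_i = √(s[i,i]):
  s(X_1) = √(4.3) = 2.0736
  s(X_2) = √(6.7) = 2.5884

Step 3 — r_{ij} = s_{ij} / (s_i · s_j):
  r[X_1,X_1] = 1 (diagonal).
  r[X_1,X_2] = 2.3 / (2.0736 · 2.5884) = 2.3 / 5.3675 = 0.4285
  r[X_2,X_2] = 1 (diagonal).

R is symmetric with unit diagonal. Assembling:

R = [[1, 0.4285],
 [0.4285, 1]]


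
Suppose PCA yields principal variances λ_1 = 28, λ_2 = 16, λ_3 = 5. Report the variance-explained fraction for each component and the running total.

Step 1 — total variance = trace(Sigma) = Σ λ_i = 28 + 16 + 5 = 49.

Step 2 — fraction explained by component i = λ_i / Σ λ:
  PC1: 28/49 = 0.5714
  PC2: 16/49 = 0.3265
  PC3: 5/49 = 0.102

Step 3 — cumulative fraction after k components = (λ_1 + ... + λ_k) / Σ λ:
  k = 1: 28/49 = 0.5714
  k = 2: (28 + 16)/49 = 44/49 = 0.898
  k = 3: (28 + 16 + 5)/49 = 49/49 = 1

Summary (fraction, with percent):

explained: PC1 0.5714 (57.14%), PC2 0.3265 (32.65%), PC3 0.102 (10.2%);  cumulative: 0.5714, 0.898, 1


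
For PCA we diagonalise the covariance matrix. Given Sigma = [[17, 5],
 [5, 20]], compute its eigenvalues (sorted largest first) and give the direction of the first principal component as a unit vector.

Step 1 — characteristic polynomial of 2×2 Sigma:
  det(Sigma - λI) = λ² - trace · λ + det = 0.
  trace = 17 + 20 = 37, det = 17·20 - (5)² = 315.
Step 2 — discriminant:
  Δ = trace² - 4·det = 1369 - 1260 = 109.
Step 3 — eigenvalues:
  λ = (trace ± √Δ)/2 = (37 ± 10.4403)/2,
  λ_1 = 23.7202,  λ_2 = 13.2798.

Step 4 — unit eigenvector for λ_1: solve (Sigma - λ_1 I)v = 0. First row:
  (17 - 23.7202)·v_x + (5)·v_y = 0, i.e. (-6.7202)·v_x + (5)·v_y = 0,
  so v ∝ (b, λ_1 - a) = (5, 6.7202) = u.
  ||u|| = √((5)² + (6.7202)²) = √(70.1605) ≈ 8.3762,
  v_1 = u/||u|| ≈ (0.5969, 0.8023) (||v_1|| = 1).

λ_1 = 23.7202,  λ_2 = 13.2798;  v_1 ≈ (0.5969, 0.8023)


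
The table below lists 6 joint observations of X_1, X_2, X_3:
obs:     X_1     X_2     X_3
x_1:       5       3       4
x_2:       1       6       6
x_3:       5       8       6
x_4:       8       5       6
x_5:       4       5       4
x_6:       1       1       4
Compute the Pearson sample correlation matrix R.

Step 1 — column means:
  mean(X_1) = (5 + 1 + 5 + 8 + 4 + 1) / 6 = 24/6 = 4
  mean(X_2) = (3 + 6 + 8 + 5 + 5 + 1) / 6 = 28/6 = 4.6667
  mean(X_3) = (4 + 6 + 6 + 6 + 4 + 4) / 6 = 30/6 = 5

Step 2 — sample variances and covariances s[i,j] = (1/(n-1)) · Σ_k (x_{k,i} - mean_i) · (x_{k,j} - mean_j), with n-1 = 5:
  s[X_1,X_1] = ((1)·(1) + (-3)·(-3) + (1)·(1) + (4)·(4) + (0)·(0) + (-3)·(-3)) / 5 = 36/5 = 7.2
  s[X_1,X_2] = ((1)·(-1.6667) + (-3)·(1.3333) + (1)·(3.3333) + (4)·(0.3333) + (0)·(0.3333) + (-3)·(-3.6667)) / 5 = 10/5 = 2
  s[X_1,X_3] = ((1)·(-1) + (-3)·(1) + (1)·(1) + (4)·(1) + (0)·(-1) + (-3)·(-1)) / 5 = 4/5 = 0.8
  s[X_2,X_2] = ((-1.6667)·(-1.6667) + (1.3333)·(1.3333) + (3.3333)·(3.3333) + (0.3333)·(0.3333) + (0.3333)·(0.3333) + (-3.6667)·(-3.6667)) / 5 = 29.3333/5 = 5.8667
  s[X_2,X_3] = ((-1.6667)·(-1) + (1.3333)·(1) + (3.3333)·(1) + (0.3333)·(1) + (0.3333)·(-1) + (-3.6667)·(-1)) / 5 = 10/5 = 2
  s[X_3,X_3] = ((-1)·(-1) + (1)·(1) + (1)·(1) + (1)·(1) + (-1)·(-1) + (-1)·(-1)) / 5 = 6/5 = 1.2
  Sample standard deviations s_i = √(s[i,i]):
  s(X_1) = √(7.2) = 2.6833
  s(X_2) = √(5.8667) = 2.4221
  s(X_3) = √(1.2) = 1.0954

Step 3 — r_{ij} = s_{ij} / (s_i · s_j):
  r[X_1,X_1] = 1 (diagonal).
  r[X_1,X_2] = 2 / (2.6833 · 2.4221) = 2 / 6.4992 = 0.3077
  r[X_1,X_3] = 0.8 / (2.6833 · 1.0954) = 0.8 / 2.9394 = 0.2722
  r[X_2,X_2] = 1 (diagonal).
  r[X_2,X_3] = 2 / (2.4221 · 1.0954) = 2 / 2.6533 = 0.7538
  r[X_3,X_3] = 1 (diagonal).

R is symmetric with unit diagonal. Assembling:

R = [[1, 0.3077, 0.2722],
 [0.3077, 1, 0.7538],
 [0.2722, 0.7538, 1]]


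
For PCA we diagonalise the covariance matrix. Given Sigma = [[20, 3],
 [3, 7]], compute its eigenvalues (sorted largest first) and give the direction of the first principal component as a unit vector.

Step 1 — characteristic polynomial of 2×2 Sigma:
  det(Sigma - λI) = λ² - trace · λ + det = 0.
  trace = 20 + 7 = 27, det = 20·7 - (3)² = 131.
Step 2 — discriminant:
  Δ = trace² - 4·det = 729 - 524 = 205.
Step 3 — eigenvalues:
  λ = (trace ± √Δ)/2 = (27 ± 14.3178)/2,
  λ_1 = 20.6589,  λ_2 = 6.3411.

Step 4 — unit eigenvector for λ_1: solve (Sigma - λ_1 I)v = 0. First row:
  (20 - 20.6589)·v_x + (3)·v_y = 0, i.e. (-0.6589)·v_x + (3)·v_y = 0,
  so v ∝ (b, λ_1 - a) = (3, 0.6589) = u.
  ||u|| = √((3)² + (0.6589)²) = √(9.4342) ≈ 3.0715,
  v_1 = u/||u|| ≈ (0.9767, 0.2145) (||v_1|| = 1).

λ_1 = 20.6589,  λ_2 = 6.3411;  v_1 ≈ (0.9767, 0.2145)


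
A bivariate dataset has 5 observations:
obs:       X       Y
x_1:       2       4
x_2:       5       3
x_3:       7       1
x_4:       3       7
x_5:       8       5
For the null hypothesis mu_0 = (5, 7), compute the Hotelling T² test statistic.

Step 1 — sample mean vector:
  mean(X) = (2 + 5 + 7 + 3 + 8) / 5 = 25/5 = 5
  mean(Y) = (4 + 3 + 1 + 7 + 5) / 5 = 20/5 = 4
  x̄ = (5, 4),  deviation x̄ - mu_0 = (5, 4) - (5, 7) = (0, -3).

Step 2 — sample covariance matrix, S[i,j] = (1/(n-1)) · Σ_k (x_{k,i} - mean_i) · (x_{k,j} - mean_j), divisor n-1 = 4:
  S[X,X] = ((-3)·(-3) + (0)·(0) + (2)·(2) + (-2)·(-2) + (3)·(3)) / 4 = 26/4 = 6.5
  S[X,Y] = ((-3)·(0) + (0)·(-1) + (2)·(-3) + (-2)·(3) + (3)·(1)) / 4 = -9/4 = -2.25
  S[Y,Y] = ((0)·(0) + (-1)·(-1) + (-3)·(-3) + (3)·(3) + (1)·(1)) / 4 = 20/4 = 5
  S = [[6.5, -2.25],
 [-2.25, 5]].

Step 3 — invert S. det(S) = 6.5·5 - (-2.25)² = 27.4375.
  S^{-1} = (1/det) · [[d, -b], [-b, a]] = [[0.1822, 0.082],
 [0.082, 0.2369]].

Step 4 — quadratic form (x̄ - mu_0)^T · S^{-1} · (x̄ - mu_0):
  S^{-1} · (x̄ - mu_0) = (-0.246, -0.7107),
  (x̄ - mu_0)^T · [...] = (0)·(-0.246) + (-3)·(-0.7107) = 2.1321.

Step 5 — scale by n: T² = 5 · 2.1321 = 10.6606.

T² ≈ 10.6606


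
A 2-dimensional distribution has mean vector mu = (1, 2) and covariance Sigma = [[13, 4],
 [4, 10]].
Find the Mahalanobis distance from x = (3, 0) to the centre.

Step 1 — centre the observation: (x - mu) = (2, -2).

Step 2 — invert Sigma. det(Sigma) = 13·10 - (4)² = 114.
  Sigma^{-1} = (1/det) · [[d, -b], [-b, a]] = [[0.0877, -0.0351],
 [-0.0351, 0.114]].

Step 3 — form the quadratic (x - mu)^T · Sigma^{-1} · (x - mu):
  Sigma^{-1} · (x - mu) = (0.2456, -0.2982).
  (x - mu)^T · [Sigma^{-1} · (x - mu)] = (2)·(0.2456) + (-2)·(-0.2982) = 1.0877.

Step 4 — take square root: d = √(1.0877) ≈ 1.0429.

d(x, mu) = √(1.0877) ≈ 1.0429


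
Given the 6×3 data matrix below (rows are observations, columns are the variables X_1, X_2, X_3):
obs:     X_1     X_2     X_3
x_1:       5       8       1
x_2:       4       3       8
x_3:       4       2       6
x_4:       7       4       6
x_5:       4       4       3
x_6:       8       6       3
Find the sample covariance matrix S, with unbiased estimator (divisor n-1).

Step 1 — column means:
  mean(X_1) = (5 + 4 + 4 + 7 + 4 + 8) / 6 = 32/6 = 5.3333
  mean(X_2) = (8 + 3 + 2 + 4 + 4 + 6) / 6 = 27/6 = 4.5
  mean(X_3) = (1 + 8 + 6 + 6 + 3 + 3) / 6 = 27/6 = 4.5

Step 2 — sample covariance S[i,j] = (1/(n-1)) · Σ_k (x_{k,i} - mean_i) · (x_{k,j} - mean_j), with n-1 = 5.
  S[X_1,X_1] = ((-0.3333)·(-0.3333) + (-1.3333)·(-1.3333) + (-1.3333)·(-1.3333) + (1.6667)·(1.6667) + (-1.3333)·(-1.3333) + (2.6667)·(2.6667)) / 5 = 15.3333/5 = 3.0667
  S[X_1,X_2] = ((-0.3333)·(3.5) + (-1.3333)·(-1.5) + (-1.3333)·(-2.5) + (1.6667)·(-0.5) + (-1.3333)·(-0.5) + (2.6667)·(1.5)) / 5 = 8/5 = 1.6
  S[X_1,X_3] = ((-0.3333)·(-3.5) + (-1.3333)·(3.5) + (-1.3333)·(1.5) + (1.6667)·(1.5) + (-1.3333)·(-1.5) + (2.6667)·(-1.5)) / 5 = -5/5 = -1
  S[X_2,X_2] = ((3.5)·(3.5) + (-1.5)·(-1.5) + (-2.5)·(-2.5) + (-0.5)·(-0.5) + (-0.5)·(-0.5) + (1.5)·(1.5)) / 5 = 23.5/5 = 4.7
  S[X_2,X_3] = ((3.5)·(-3.5) + (-1.5)·(3.5) + (-2.5)·(1.5) + (-0.5)·(1.5) + (-0.5)·(-1.5) + (1.5)·(-1.5)) / 5 = -23.5/5 = -4.7
  S[X_3,X_3] = ((-3.5)·(-3.5) + (3.5)·(3.5) + (1.5)·(1.5) + (1.5)·(1.5) + (-1.5)·(-1.5) + (-1.5)·(-1.5)) / 5 = 33.5/5 = 6.7

S is symmetric (S[j,i] = S[i,j]). Assembling:

S = [[3.0667, 1.6, -1],
 [1.6, 4.7, -4.7],
 [-1, -4.7, 6.7]]


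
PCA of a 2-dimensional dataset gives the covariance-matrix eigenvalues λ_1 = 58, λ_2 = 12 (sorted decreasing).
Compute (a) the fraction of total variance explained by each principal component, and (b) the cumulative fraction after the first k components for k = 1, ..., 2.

Step 1 — total variance = trace(Sigma) = Σ λ_i = 58 + 12 = 70.

Step 2 — fraction explained by component i = λ_i / Σ λ:
  PC1: 58/70 = 0.8286
  PC2: 12/70 = 0.1714

Step 3 — cumulative fraction after k components = (λ_1 + ... + λ_k) / Σ λ:
  k = 1: 58/70 = 0.8286
  k = 2: (58 + 12)/70 = 70/70 = 1

Summary (fraction, with percent):

explained: PC1 0.8286 (82.86%), PC2 0.1714 (17.14%);  cumulative: 0.8286, 1


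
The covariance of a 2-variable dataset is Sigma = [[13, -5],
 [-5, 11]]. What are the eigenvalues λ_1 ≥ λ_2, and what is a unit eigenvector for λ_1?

Step 1 — characteristic polynomial of 2×2 Sigma:
  det(Sigma - λI) = λ² - trace · λ + det = 0.
  trace = 13 + 11 = 24, det = 13·11 - (-5)² = 118.
Step 2 — discriminant:
  Δ = trace² - 4·det = 576 - 472 = 104.
Step 3 — eigenvalues:
  λ = (trace ± √Δ)/2 = (24 ± 10.198)/2,
  λ_1 = 17.099,  λ_2 = 6.901.

Step 4 — unit eigenvector for λ_1: solve (Sigma - λ_1 I)v = 0. First row:
  (13 - 17.099)·v_x + (-5)·v_y = 0, i.e. (-4.099)·v_x + (-5)·v_y = 0,
  so v ∝ (b, λ_1 - a) = (-5, 4.099); multiply by -1 so the first entry is positive: u = (5, -4.099).
  ||u|| = √((5)² + (-4.099)²) = √(41.802) ≈ 6.4654,
  v_1 = u/||u|| ≈ (0.7733, -0.634) (||v_1|| = 1).

λ_1 = 17.099,  λ_2 = 6.901;  v_1 ≈ (0.7733, -0.634)


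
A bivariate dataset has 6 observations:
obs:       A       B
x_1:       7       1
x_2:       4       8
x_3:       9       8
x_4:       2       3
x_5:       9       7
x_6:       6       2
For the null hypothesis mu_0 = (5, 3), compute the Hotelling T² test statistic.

Step 1 — sample mean vector:
  mean(A) = (7 + 4 + 9 + 2 + 9 + 6) / 6 = 37/6 = 6.1667
  mean(B) = (1 + 8 + 8 + 3 + 7 + 2) / 6 = 29/6 = 4.8333
  x̄ = (6.1667, 4.8333),  deviation x̄ - mu_0 = (6.1667, 4.8333) - (5, 3) = (1.1667, 1.8333).

Step 2 — sample covariance matrix, S[i,j] = (1/(n-1)) · Σ_k (x_{k,i} - mean_i) · (x_{k,j} - mean_j), divisor n-1 = 5:
  S[A,A] = ((0.8333)·(0.8333) + (-2.1667)·(-2.1667) + (2.8333)·(2.8333) + (-4.1667)·(-4.1667) + (2.8333)·(2.8333) + (-0.1667)·(-0.1667)) / 5 = 38.8333/5 = 7.7667
  S[A,B] = ((0.8333)·(-3.8333) + (-2.1667)·(3.1667) + (2.8333)·(3.1667) + (-4.1667)·(-1.8333) + (2.8333)·(2.1667) + (-0.1667)·(-2.8333)) / 5 = 13.1667/5 = 2.6333
  S[B,B] = ((-3.8333)·(-3.8333) + (3.1667)·(3.1667) + (3.1667)·(3.1667) + (-1.8333)·(-1.8333) + (2.1667)·(2.1667) + (-2.8333)·(-2.8333)) / 5 = 50.8333/5 = 10.1667
  S = [[7.7667, 2.6333],
 [2.6333, 10.1667]].

Step 3 — invert S. det(S) = 7.7667·10.1667 - (2.6333)² = 72.0267.
  S^{-1} = (1/det) · [[d, -b], [-b, a]] = [[0.1412, -0.0366],
 [-0.0366, 0.1078]].

Step 4 — quadratic form (x̄ - mu_0)^T · S^{-1} · (x̄ - mu_0):
  S^{-1} · (x̄ - mu_0) = (0.0976, 0.155),
  (x̄ - mu_0)^T · [...] = (1.1667)·(0.0976) + (1.8333)·(0.155) = 0.3982.

Step 5 — scale by n: T² = 6 · 0.3982 = 2.3889.

T² ≈ 2.3889


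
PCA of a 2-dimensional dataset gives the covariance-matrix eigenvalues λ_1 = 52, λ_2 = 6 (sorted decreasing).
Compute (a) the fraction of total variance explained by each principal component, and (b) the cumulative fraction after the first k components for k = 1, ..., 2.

Step 1 — total variance = trace(Sigma) = Σ λ_i = 52 + 6 = 58.

Step 2 — fraction explained by component i = λ_i / Σ λ:
  PC1: 52/58 = 0.8966
  PC2: 6/58 = 0.1034

Step 3 — cumulative fraction after k components = (λ_1 + ... + λ_k) / Σ λ:
  k = 1: 52/58 = 0.8966
  k = 2: (52 + 6)/58 = 58/58 = 1

Summary (fraction, with percent):

explained: PC1 0.8966 (89.66%), PC2 0.1034 (10.34%);  cumulative: 0.8966, 1


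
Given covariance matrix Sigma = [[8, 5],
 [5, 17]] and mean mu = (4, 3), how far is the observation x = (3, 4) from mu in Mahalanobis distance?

Step 1 — centre the observation: (x - mu) = (-1, 1).

Step 2 — invert Sigma. det(Sigma) = 8·17 - (5)² = 111.
  Sigma^{-1} = (1/det) · [[d, -b], [-b, a]] = [[0.1532, -0.045],
 [-0.045, 0.0721]].

Step 3 — form the quadratic (x - mu)^T · Sigma^{-1} · (x - mu):
  Sigma^{-1} · (x - mu) = (-0.1982, 0.1171).
  (x - mu)^T · [Sigma^{-1} · (x - mu)] = (-1)·(-0.1982) + (1)·(0.1171) = 0.3153.

Step 4 — take square root: d = √(0.3153) ≈ 0.5615.

d(x, mu) = √(0.3153) ≈ 0.5615


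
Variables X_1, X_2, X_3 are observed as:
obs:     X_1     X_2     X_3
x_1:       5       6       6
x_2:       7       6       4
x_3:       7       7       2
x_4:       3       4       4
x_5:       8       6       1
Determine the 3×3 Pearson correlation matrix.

Step 1 — column means:
  mean(X_1) = (5 + 7 + 7 + 3 + 8) / 5 = 30/5 = 6
  mean(X_2) = (6 + 6 + 7 + 4 + 6) / 5 = 29/5 = 5.8
  mean(X_3) = (6 + 4 + 2 + 4 + 1) / 5 = 17/5 = 3.4

Step 2 — sample variances and covariances s[i,j] = (1/(n-1)) · Σ_k (x_{k,i} - mean_i) · (x_{k,j} - mean_j), with n-1 = 4:
  s[X_1,X_1] = ((-1)·(-1) + (1)·(1) + (1)·(1) + (-3)·(-3) + (2)·(2)) / 4 = 16/4 = 4
  s[X_1,X_2] = ((-1)·(0.2) + (1)·(0.2) + (1)·(1.2) + (-3)·(-1.8) + (2)·(0.2)) / 4 = 7/4 = 1.75
  s[X_1,X_3] = ((-1)·(2.6) + (1)·(0.6) + (1)·(-1.4) + (-3)·(0.6) + (2)·(-2.4)) / 4 = -10/4 = -2.5
  s[X_2,X_2] = ((0.2)·(0.2) + (0.2)·(0.2) + (1.2)·(1.2) + (-1.8)·(-1.8) + (0.2)·(0.2)) / 4 = 4.8/4 = 1.2
  s[X_2,X_3] = ((0.2)·(2.6) + (0.2)·(0.6) + (1.2)·(-1.4) + (-1.8)·(0.6) + (0.2)·(-2.4)) / 4 = -2.6/4 = -0.65
  s[X_3,X_3] = ((2.6)·(2.6) + (0.6)·(0.6) + (-1.4)·(-1.4) + (0.6)·(0.6) + (-2.4)·(-2.4)) / 4 = 15.2/4 = 3.8
  Sample standard deviations s_i = √(s[i,i]):
  s(X_1) = √(4) = 2
  s(X_2) = √(1.2) = 1.0954
  s(X_3) = √(3.8) = 1.9494

Step 3 — r_{ij} = s_{ij} / (s_i · s_j):
  r[X_1,X_1] = 1 (diagonal).
  r[X_1,X_2] = 1.75 / (2 · 1.0954) = 1.75 / 2.1909 = 0.7988
  r[X_1,X_3] = -2.5 / (2 · 1.9494) = -2.5 / 3.8987 = -0.6412
  r[X_2,X_2] = 1 (diagonal).
  r[X_2,X_3] = -0.65 / (1.0954 · 1.9494) = -0.65 / 2.1354 = -0.3044
  r[X_3,X_3] = 1 (diagonal).

R is symmetric with unit diagonal. Assembling:

R = [[1, 0.7988, -0.6412],
 [0.7988, 1, -0.3044],
 [-0.6412, -0.3044, 1]]


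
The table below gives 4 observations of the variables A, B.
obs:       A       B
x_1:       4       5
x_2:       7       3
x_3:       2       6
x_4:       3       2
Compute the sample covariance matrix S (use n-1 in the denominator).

Step 1 — column means:
  mean(A) = (4 + 7 + 2 + 3) / 4 = 16/4 = 4
  mean(B) = (5 + 3 + 6 + 2) / 4 = 16/4 = 4

Step 2 — sample covariance S[i,j] = (1/(n-1)) · Σ_k (x_{k,i} - mean_i) · (x_{k,j} - mean_j), with n-1 = 3.
  S[A,A] = ((0)·(0) + (3)·(3) + (-2)·(-2) + (-1)·(-1)) / 3 = 14/3 = 4.6667
  S[A,B] = ((0)·(1) + (3)·(-1) + (-2)·(2) + (-1)·(-2)) / 3 = -5/3 = -1.6667
  S[B,B] = ((1)·(1) + (-1)·(-1) + (2)·(2) + (-2)·(-2)) / 3 = 10/3 = 3.3333

S is symmetric (S[j,i] = S[i,j]). Assembling:

S = [[4.6667, -1.6667],
 [-1.6667, 3.3333]]


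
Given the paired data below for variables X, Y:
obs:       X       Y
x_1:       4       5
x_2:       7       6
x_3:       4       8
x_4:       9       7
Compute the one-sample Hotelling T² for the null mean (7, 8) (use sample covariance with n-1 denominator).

Step 1 — sample mean vector:
  mean(X) = (4 + 7 + 4 + 9) / 4 = 24/4 = 6
  mean(Y) = (5 + 6 + 8 + 7) / 4 = 26/4 = 6.5
  x̄ = (6, 6.5),  deviation x̄ - mu_0 = (6, 6.5) - (7, 8) = (-1, -1.5).

Step 2 — sample covariance matrix, S[i,j] = (1/(n-1)) · Σ_k (x_{k,i} - mean_i) · (x_{k,j} - mean_j), divisor n-1 = 3:
  S[X,X] = ((-2)·(-2) + (1)·(1) + (-2)·(-2) + (3)·(3)) / 3 = 18/3 = 6
  S[X,Y] = ((-2)·(-1.5) + (1)·(-0.5) + (-2)·(1.5) + (3)·(0.5)) / 3 = 1/3 = 0.3333
  S[Y,Y] = ((-1.5)·(-1.5) + (-0.5)·(-0.5) + (1.5)·(1.5) + (0.5)·(0.5)) / 3 = 5/3 = 1.6667
  S = [[6, 0.3333],
 [0.3333, 1.6667]].

Step 3 — invert S. det(S) = 6·1.6667 - (0.3333)² = 9.8889.
  S^{-1} = (1/det) · [[d, -b], [-b, a]] = [[0.1685, -0.0337],
 [-0.0337, 0.6067]].

Step 4 — quadratic form (x̄ - mu_0)^T · S^{-1} · (x̄ - mu_0):
  S^{-1} · (x̄ - mu_0) = (-0.118, -0.8764),
  (x̄ - mu_0)^T · [...] = (-1)·(-0.118) + (-1.5)·(-0.8764) = 1.4326.

Step 5 — scale by n: T² = 4 · 1.4326 = 5.7303.

T² ≈ 5.7303


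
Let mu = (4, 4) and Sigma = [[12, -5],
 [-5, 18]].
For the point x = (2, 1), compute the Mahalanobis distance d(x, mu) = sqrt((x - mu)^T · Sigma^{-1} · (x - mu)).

Step 1 — centre the observation: (x - mu) = (-2, -3).

Step 2 — invert Sigma. det(Sigma) = 12·18 - (-5)² = 191.
  Sigma^{-1} = (1/det) · [[d, -b], [-b, a]] = [[0.0942, 0.0262],
 [0.0262, 0.0628]].

Step 3 — form the quadratic (x - mu)^T · Sigma^{-1} · (x - mu):
  Sigma^{-1} · (x - mu) = (-0.267, -0.2408).
  (x - mu)^T · [Sigma^{-1} · (x - mu)] = (-2)·(-0.267) + (-3)·(-0.2408) = 1.2565.

Step 4 — take square root: d = √(1.2565) ≈ 1.121.

d(x, mu) = √(1.2565) ≈ 1.121


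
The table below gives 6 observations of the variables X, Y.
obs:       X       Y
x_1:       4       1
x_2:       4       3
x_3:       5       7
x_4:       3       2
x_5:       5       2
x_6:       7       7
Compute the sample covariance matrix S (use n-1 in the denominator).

Step 1 — column means:
  mean(X) = (4 + 4 + 5 + 3 + 5 + 7) / 6 = 28/6 = 4.6667
  mean(Y) = (1 + 3 + 7 + 2 + 2 + 7) / 6 = 22/6 = 3.6667

Step 2 — sample covariance S[i,j] = (1/(n-1)) · Σ_k (x_{k,i} - mean_i) · (x_{k,j} - mean_j), with n-1 = 5.
  S[X,X] = ((-0.6667)·(-0.6667) + (-0.6667)·(-0.6667) + (0.3333)·(0.3333) + (-1.6667)·(-1.6667) + (0.3333)·(0.3333) + (2.3333)·(2.3333)) / 5 = 9.3333/5 = 1.8667
  S[X,Y] = ((-0.6667)·(-2.6667) + (-0.6667)·(-0.6667) + (0.3333)·(3.3333) + (-1.6667)·(-1.6667) + (0.3333)·(-1.6667) + (2.3333)·(3.3333)) / 5 = 13.3333/5 = 2.6667
  S[Y,Y] = ((-2.6667)·(-2.6667) + (-0.6667)·(-0.6667) + (3.3333)·(3.3333) + (-1.6667)·(-1.6667) + (-1.6667)·(-1.6667) + (3.3333)·(3.3333)) / 5 = 35.3333/5 = 7.0667

S is symmetric (S[j,i] = S[i,j]). Assembling:

S = [[1.8667, 2.6667],
 [2.6667, 7.0667]]


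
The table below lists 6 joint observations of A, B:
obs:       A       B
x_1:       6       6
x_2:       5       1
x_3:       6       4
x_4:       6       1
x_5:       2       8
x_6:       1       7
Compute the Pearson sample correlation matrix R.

Step 1 — column means:
  mean(A) = (6 + 5 + 6 + 6 + 2 + 1) / 6 = 26/6 = 4.3333
  mean(B) = (6 + 1 + 4 + 1 + 8 + 7) / 6 = 27/6 = 4.5

Step 2 — sample variances and covariances s[i,j] = (1/(n-1)) · Σ_k (x_{k,i} - mean_i) · (x_{k,j} - mean_j), with n-1 = 5:
  s[A,A] = ((1.6667)·(1.6667) + (0.6667)·(0.6667) + (1.6667)·(1.6667) + (1.6667)·(1.6667) + (-2.3333)·(-2.3333) + (-3.3333)·(-3.3333)) / 5 = 25.3333/5 = 5.0667
  s[A,B] = ((1.6667)·(1.5) + (0.6667)·(-3.5) + (1.6667)·(-0.5) + (1.6667)·(-3.5) + (-2.3333)·(3.5) + (-3.3333)·(2.5)) / 5 = -23/5 = -4.6
  s[B,B] = ((1.5)·(1.5) + (-3.5)·(-3.5) + (-0.5)·(-0.5) + (-3.5)·(-3.5) + (3.5)·(3.5) + (2.5)·(2.5)) / 5 = 45.5/5 = 9.1
  Sample standard deviations s_i = √(s[i,i]):
  s(A) = √(5.0667) = 2.2509
  s(B) = √(9.1) = 3.0166

Step 3 — r_{ij} = s_{ij} / (s_i · s_j):
  r[A,A] = 1 (diagonal).
  r[A,B] = -4.6 / (2.2509 · 3.0166) = -4.6 / 6.7902 = -0.6774
  r[B,B] = 1 (diagonal).

R is symmetric with unit diagonal. Assembling:

R = [[1, -0.6774],
 [-0.6774, 1]]


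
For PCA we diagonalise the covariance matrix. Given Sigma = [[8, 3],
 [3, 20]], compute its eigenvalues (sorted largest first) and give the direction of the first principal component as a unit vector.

Step 1 — characteristic polynomial of 2×2 Sigma:
  det(Sigma - λI) = λ² - trace · λ + det = 0.
  trace = 8 + 20 = 28, det = 8·20 - (3)² = 151.
Step 2 — discriminant:
  Δ = trace² - 4·det = 784 - 604 = 180.
Step 3 — eigenvalues:
  λ = (trace ± √Δ)/2 = (28 ± 13.4164)/2,
  λ_1 = 20.7082,  λ_2 = 7.2918.

Step 4 — unit eigenvector for λ_1: solve (Sigma - λ_1 I)v = 0. First row:
  (8 - 20.7082)·v_x + (3)·v_y = 0, i.e. (-12.7082)·v_x + (3)·v_y = 0,
  so v ∝ (b, λ_1 - a) = (3, 12.7082) = u.
  ||u|| = √((3)² + (12.7082)²) = √(170.4984) ≈ 13.0575,
  v_1 = u/||u|| ≈ (0.2298, 0.9732) (||v_1|| = 1).

λ_1 = 20.7082,  λ_2 = 7.2918;  v_1 ≈ (0.2298, 0.9732)


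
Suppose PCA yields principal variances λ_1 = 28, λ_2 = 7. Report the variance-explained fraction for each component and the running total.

Step 1 — total variance = trace(Sigma) = Σ λ_i = 28 + 7 = 35.

Step 2 — fraction explained by component i = λ_i / Σ λ:
  PC1: 28/35 = 0.8
  PC2: 7/35 = 0.2

Step 3 — cumulative fraction after k components = (λ_1 + ... + λ_k) / Σ λ:
  k = 1: 28/35 = 0.8
  k = 2: (28 + 7)/35 = 35/35 = 1

Summary (fraction, with percent):

explained: PC1 0.8 (80%), PC2 0.2 (20%);  cumulative: 0.8, 1


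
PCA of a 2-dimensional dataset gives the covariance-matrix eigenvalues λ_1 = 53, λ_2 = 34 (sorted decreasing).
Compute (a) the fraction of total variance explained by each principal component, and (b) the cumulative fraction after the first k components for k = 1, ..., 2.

Step 1 — total variance = trace(Sigma) = Σ λ_i = 53 + 34 = 87.

Step 2 — fraction explained by component i = λ_i / Σ λ:
  PC1: 53/87 = 0.6092
  PC2: 34/87 = 0.3908

Step 3 — cumulative fraction after k components = (λ_1 + ... + λ_k) / Σ λ:
  k = 1: 53/87 = 0.6092
  k = 2: (53 + 34)/87 = 87/87 = 1

Summary (fraction, with percent):

explained: PC1 0.6092 (60.92%), PC2 0.3908 (39.08%);  cumulative: 0.6092, 1


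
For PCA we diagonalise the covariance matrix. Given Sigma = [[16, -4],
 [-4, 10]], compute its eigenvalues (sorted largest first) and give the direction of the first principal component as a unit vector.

Step 1 — characteristic polynomial of 2×2 Sigma:
  det(Sigma - λI) = λ² - trace · λ + det = 0.
  trace = 16 + 10 = 26, det = 16·10 - (-4)² = 144.
Step 2 — discriminant:
  Δ = trace² - 4·det = 676 - 576 = 100.
Step 3 — eigenvalues:
  λ = (trace ± √Δ)/2 = (26 ± 10)/2,
  λ_1 = 18,  λ_2 = 8.

Step 4 — unit eigenvector for λ_1: solve (Sigma - λ_1 I)v = 0. First row:
  (16 - 18)·v_x + (-4)·v_y = 0, i.e. (-2)·v_x + (-4)·v_y = 0,
  so v ∝ (b, λ_1 - a) = (-4, 2); multiply by -1 so the first entry is positive: u = (4, -2).
  ||u|| = √((4)² + (-2)²) = √(20) ≈ 4.4721,
  v_1 = u/||u|| ≈ (0.8944, -0.4472) (||v_1|| = 1).

λ_1 = 18,  λ_2 = 8;  v_1 ≈ (0.8944, -0.4472)


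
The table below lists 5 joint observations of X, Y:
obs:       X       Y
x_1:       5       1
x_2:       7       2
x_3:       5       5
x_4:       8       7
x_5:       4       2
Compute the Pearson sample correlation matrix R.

Step 1 — column means:
  mean(X) = (5 + 7 + 5 + 8 + 4) / 5 = 29/5 = 5.8
  mean(Y) = (1 + 2 + 5 + 7 + 2) / 5 = 17/5 = 3.4

Step 2 — sample variances and covariances s[i,j] = (1/(n-1)) · Σ_k (x_{k,i} - mean_i) · (x_{k,j} - mean_j), with n-1 = 4:
  s[X,X] = ((-0.8)·(-0.8) + (1.2)·(1.2) + (-0.8)·(-0.8) + (2.2)·(2.2) + (-1.8)·(-1.8)) / 4 = 10.8/4 = 2.7
  s[X,Y] = ((-0.8)·(-2.4) + (1.2)·(-1.4) + (-0.8)·(1.6) + (2.2)·(3.6) + (-1.8)·(-1.4)) / 4 = 9.4/4 = 2.35
  s[Y,Y] = ((-2.4)·(-2.4) + (-1.4)·(-1.4) + (1.6)·(1.6) + (3.6)·(3.6) + (-1.4)·(-1.4)) / 4 = 25.2/4 = 6.3
  Sample standard deviations s_i = √(s[i,i]):
  s(X) = √(2.7) = 1.6432
  s(Y) = √(6.3) = 2.51

Step 3 — r_{ij} = s_{ij} / (s_i · s_j):
  r[X,X] = 1 (diagonal).
  r[X,Y] = 2.35 / (1.6432 · 2.51) = 2.35 / 4.1243 = 0.5698
  r[Y,Y] = 1 (diagonal).

R is symmetric with unit diagonal. Assembling:

R = [[1, 0.5698],
 [0.5698, 1]]


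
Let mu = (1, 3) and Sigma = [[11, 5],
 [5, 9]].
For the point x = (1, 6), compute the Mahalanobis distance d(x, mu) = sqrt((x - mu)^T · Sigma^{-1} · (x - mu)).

Step 1 — centre the observation: (x - mu) = (0, 3).

Step 2 — invert Sigma. det(Sigma) = 11·9 - (5)² = 74.
  Sigma^{-1} = (1/det) · [[d, -b], [-b, a]] = [[0.1216, -0.0676],
 [-0.0676, 0.1486]].

Step 3 — form the quadratic (x - mu)^T · Sigma^{-1} · (x - mu):
  Sigma^{-1} · (x - mu) = (-0.2027, 0.4459).
  (x - mu)^T · [Sigma^{-1} · (x - mu)] = (0)·(-0.2027) + (3)·(0.4459) = 1.3378.

Step 4 — take square root: d = √(1.3378) ≈ 1.1566.

d(x, mu) = √(1.3378) ≈ 1.1566


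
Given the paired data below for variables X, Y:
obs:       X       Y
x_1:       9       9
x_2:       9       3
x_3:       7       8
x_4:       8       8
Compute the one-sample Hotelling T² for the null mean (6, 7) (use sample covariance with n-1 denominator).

Step 1 — sample mean vector:
  mean(X) = (9 + 9 + 7 + 8) / 4 = 33/4 = 8.25
  mean(Y) = (9 + 3 + 8 + 8) / 4 = 28/4 = 7
  x̄ = (8.25, 7),  deviation x̄ - mu_0 = (8.25, 7) - (6, 7) = (2.25, 0).

Step 2 — sample covariance matrix, S[i,j] = (1/(n-1)) · Σ_k (x_{k,i} - mean_i) · (x_{k,j} - mean_j), divisor n-1 = 3:
  S[X,X] = ((0.75)·(0.75) + (0.75)·(0.75) + (-1.25)·(-1.25) + (-0.25)·(-0.25)) / 3 = 2.75/3 = 0.9167
  S[X,Y] = ((0.75)·(2) + (0.75)·(-4) + (-1.25)·(1) + (-0.25)·(1)) / 3 = -3/3 = -1
  S[Y,Y] = ((2)·(2) + (-4)·(-4) + (1)·(1) + (1)·(1)) / 3 = 22/3 = 7.3333
  S = [[0.9167, -1],
 [-1, 7.3333]].

Step 3 — invert S. det(S) = 0.9167·7.3333 - (-1)² = 5.7222.
  S^{-1} = (1/det) · [[d, -b], [-b, a]] = [[1.2816, 0.1748],
 [0.1748, 0.1602]].

Step 4 — quadratic form (x̄ - mu_0)^T · S^{-1} · (x̄ - mu_0):
  S^{-1} · (x̄ - mu_0) = (2.8835, 0.3932),
  (x̄ - mu_0)^T · [...] = (2.25)·(2.8835) + (0)·(0.3932) = 6.4879.

Step 5 — scale by n: T² = 4 · 6.4879 = 25.9515.

T² ≈ 25.9515
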